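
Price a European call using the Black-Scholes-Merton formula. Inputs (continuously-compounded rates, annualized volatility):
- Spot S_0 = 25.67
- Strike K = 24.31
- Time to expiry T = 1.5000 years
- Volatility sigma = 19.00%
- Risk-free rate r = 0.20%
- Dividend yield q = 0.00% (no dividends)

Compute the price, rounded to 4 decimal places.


d1 = (ln(S/K) + (r - q + 0.5*sigma^2) * T) / (sigma * sqrt(T)) = 0.36316997
d2 = d1 - sigma * sqrt(T) = 0.13046845
exp(-rT) = 0.99700450; exp(-qT) = 1.00000000
C = S_0 * exp(-qT) * N(d1) - K * exp(-rT) * N(d2)
N(d1) = 0.64176104; N(d2) = 0.55190209
C = 25.6700 * 1.00000000 * 0.64176104 - 24.3100 * 0.99700450 * 0.55190209 = 3.0975

Answer: Price = 3.0975


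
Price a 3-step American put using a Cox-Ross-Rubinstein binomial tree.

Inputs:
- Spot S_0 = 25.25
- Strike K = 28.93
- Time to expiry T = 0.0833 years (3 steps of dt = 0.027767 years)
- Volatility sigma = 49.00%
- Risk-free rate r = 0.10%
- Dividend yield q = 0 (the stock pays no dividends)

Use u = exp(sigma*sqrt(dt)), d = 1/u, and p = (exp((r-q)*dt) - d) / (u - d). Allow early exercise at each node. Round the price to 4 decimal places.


Answer: Price = V(0,0) = 4.0462

Derivation:
dt = T/N = 0.027767
u = exp(sigma*sqrt(dt)) = 1.085076; d = 1/u = 0.921594
p = (exp((r-q)*dt) - d) / (u - d) = 0.479769
Discount per step: exp(-r*dt) = 0.999972
Stock lattice S(k, i) with i counting down-moves:
  k=0: S(0,0) = 25.2500
  k=1: S(1,0) = 27.3982; S(1,1) = 23.2703
  k=2: S(2,0) = 29.7291; S(2,1) = 25.2500; S(2,2) = 21.4457
  k=3: S(3,0) = 32.2584; S(3,1) = 27.3982; S(3,2) = 23.2703; S(3,3) = 19.7643
Terminal payoffs V(N, i) = max(K - S_T, 0):
  V(3,0) = 0.000000; V(3,1) = 1.531823; V(3,2) = 5.659748; V(3,3) = 9.165742
Backward induction: V(k, i) = exp(-r*dt) * [p * V(k+1, i) + (1-p) * V(k+1, i+1)]; then take max(V_cont, immediate exercise) for American.
  V(2,0) = exp(-r*dt) * [p*0.000000 + (1-p)*1.531823] = 0.796880; exercise = 0.000000; V(2,0) = max -> 0.796880
  V(2,1) = exp(-r*dt) * [p*1.531823 + (1-p)*5.659748] = 3.679197; exercise = 3.680000; V(2,1) = max -> 3.680000
  V(2,2) = exp(-r*dt) * [p*5.659748 + (1-p)*9.165742] = 7.483468; exercise = 7.484271; V(2,2) = max -> 7.484271
  V(1,0) = exp(-r*dt) * [p*0.796880 + (1-p)*3.680000] = 2.296706; exercise = 1.531823; V(1,0) = max -> 2.296706
  V(1,1) = exp(-r*dt) * [p*3.680000 + (1-p)*7.484271] = 5.658944; exercise = 5.659748; V(1,1) = max -> 5.659748
  V(0,0) = exp(-r*dt) * [p*2.296706 + (1-p)*5.659748] = 4.046153; exercise = 3.680000; V(0,0) = max -> 4.046153


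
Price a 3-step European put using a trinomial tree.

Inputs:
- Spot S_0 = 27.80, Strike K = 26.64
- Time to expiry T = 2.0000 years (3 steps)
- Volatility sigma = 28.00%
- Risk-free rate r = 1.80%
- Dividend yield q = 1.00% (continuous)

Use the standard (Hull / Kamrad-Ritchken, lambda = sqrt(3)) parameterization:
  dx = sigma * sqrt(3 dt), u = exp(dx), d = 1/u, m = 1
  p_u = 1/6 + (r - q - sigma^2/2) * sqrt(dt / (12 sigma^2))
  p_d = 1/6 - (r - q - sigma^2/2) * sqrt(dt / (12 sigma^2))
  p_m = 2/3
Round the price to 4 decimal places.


Answer: Price = V(0,0) = 3.2224

Derivation:
dt = T/N = 0.666667; dx = sigma*sqrt(3*dt) = 0.395980
u = exp(dx) = 1.485839; d = 1/u = 0.673020
p_u = 0.140403, p_m = 0.666667, p_d = 0.192931
Discount per step: exp(-r*dt) = 0.988072
Stock lattice S(k, j) with j the centered position index:
  k=0: S(0,+0) = 27.8000
  k=1: S(1,-1) = 18.7100; S(1,+0) = 27.8000; S(1,+1) = 41.3063
  k=2: S(2,-2) = 12.5922; S(2,-1) = 18.7100; S(2,+0) = 27.8000; S(2,+1) = 41.3063; S(2,+2) = 61.3746
  k=3: S(3,-3) = 8.4748; S(3,-2) = 12.5922; S(3,-1) = 18.7100; S(3,+0) = 27.8000; S(3,+1) = 41.3063; S(3,+2) = 61.3746; S(3,+3) = 91.1928
Terminal payoffs V(N, j) = max(K - S_T, 0):
  V(3,-3) = 18.165204; V(3,-2) = 14.047814; V(3,-1) = 7.930036; V(3,+0) = 0.000000; V(3,+1) = 0.000000; V(3,+2) = 0.000000; V(3,+3) = 0.000000
Backward induction: V(k, j) = exp(-r*dt) * [p_u * V(k+1, j+1) + p_m * V(k+1, j) + p_d * V(k+1, j-1)]
  V(2,-2) = exp(-r*dt) * [p_u*7.930036 + p_m*14.047814 + p_d*18.165204] = 13.816436
  V(2,-1) = exp(-r*dt) * [p_u*0.000000 + p_m*7.930036 + p_d*14.047814] = 7.901554
  V(2,+0) = exp(-r*dt) * [p_u*0.000000 + p_m*0.000000 + p_d*7.930036] = 1.511697
  V(2,+1) = exp(-r*dt) * [p_u*0.000000 + p_m*0.000000 + p_d*0.000000] = 0.000000
  V(2,+2) = exp(-r*dt) * [p_u*0.000000 + p_m*0.000000 + p_d*0.000000] = 0.000000
  V(1,-1) = exp(-r*dt) * [p_u*1.511697 + p_m*7.901554 + p_d*13.816436] = 8.048401
  V(1,+0) = exp(-r*dt) * [p_u*0.000000 + p_m*1.511697 + p_d*7.901554] = 2.502045
  V(1,+1) = exp(-r*dt) * [p_u*0.000000 + p_m*0.000000 + p_d*1.511697] = 0.288174
  V(0,+0) = exp(-r*dt) * [p_u*0.288174 + p_m*2.502045 + p_d*8.048401] = 3.222372


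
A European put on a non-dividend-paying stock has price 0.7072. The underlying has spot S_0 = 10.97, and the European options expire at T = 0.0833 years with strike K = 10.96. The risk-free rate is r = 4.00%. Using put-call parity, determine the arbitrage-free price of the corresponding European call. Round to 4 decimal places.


Put-call parity: C - P = S_0 * exp(-qT) - K * exp(-rT).
S_0 * exp(-qT) = 10.9700 * 1.00000000 = 10.97000000
K * exp(-rT) = 10.9600 * 0.99667354 = 10.92354205
C = P + S*exp(-qT) - K*exp(-rT)
C = 0.7072 + 10.97000000 - 10.92354205 = 0.7537

Answer: Call price = 0.7537


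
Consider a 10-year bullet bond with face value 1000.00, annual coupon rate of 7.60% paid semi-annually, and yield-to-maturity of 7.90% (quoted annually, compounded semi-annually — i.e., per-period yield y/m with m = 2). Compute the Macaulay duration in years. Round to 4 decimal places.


Answer: Macaulay duration = 7.1468 years

Derivation:
Coupon per period c = face * coupon_rate / m = 38.000000
Periods per year m = 2; per-period yield y/m = 0.039500
Number of cashflows N = 20
Cashflows (t years, CF_t, discount factor 1/(1+y/m)^(m*t), PV):
  t = 0.5000: CF_t = 38.000000, DF = 0.962001, PV = 36.556037
  t = 1.0000: CF_t = 38.000000, DF = 0.925446, PV = 35.166942
  t = 1.5000: CF_t = 38.000000, DF = 0.890280, PV = 33.830632
  t = 2.0000: CF_t = 38.000000, DF = 0.856450, PV = 32.545101
  t = 2.5000: CF_t = 38.000000, DF = 0.823906, PV = 31.308418
  t = 3.0000: CF_t = 38.000000, DF = 0.792598, PV = 30.118729
  t = 3.5000: CF_t = 38.000000, DF = 0.762480, PV = 28.974246
  t = 4.0000: CF_t = 38.000000, DF = 0.733507, PV = 27.873252
  t = 4.5000: CF_t = 38.000000, DF = 0.705634, PV = 26.814096
  t = 5.0000: CF_t = 38.000000, DF = 0.678821, PV = 25.795186
  t = 5.5000: CF_t = 38.000000, DF = 0.653026, PV = 24.814994
  t = 6.0000: CF_t = 38.000000, DF = 0.628212, PV = 23.872048
  t = 6.5000: CF_t = 38.000000, DF = 0.604340, PV = 22.964933
  t = 7.0000: CF_t = 38.000000, DF = 0.581376, PV = 22.092287
  t = 7.5000: CF_t = 38.000000, DF = 0.559284, PV = 21.252802
  t = 8.0000: CF_t = 38.000000, DF = 0.538032, PV = 20.445216
  t = 8.5000: CF_t = 38.000000, DF = 0.517587, PV = 19.668317
  t = 9.0000: CF_t = 38.000000, DF = 0.497919, PV = 18.920940
  t = 9.5000: CF_t = 38.000000, DF = 0.478999, PV = 18.201963
  t = 10.0000: CF_t = 1038.000000, DF = 0.460798, PV = 478.307819
Price P = sum_t PV_t = 979.523956
Macaulay numerator sum_t t * PV_t:
  t * PV_t at t = 0.5000: 18.278018
  t * PV_t at t = 1.0000: 35.166942
  t * PV_t at t = 1.5000: 50.745949
  t * PV_t at t = 2.0000: 65.090202
  t * PV_t at t = 2.5000: 78.271046
  t * PV_t at t = 3.0000: 90.356186
  t * PV_t at t = 3.5000: 101.409860
  t * PV_t at t = 4.0000: 111.493010
  t * PV_t at t = 4.5000: 120.663430
  t * PV_t at t = 5.0000: 128.975929
  t * PV_t at t = 5.5000: 136.482464
  t * PV_t at t = 6.0000: 143.232286
  t * PV_t at t = 6.5000: 149.272063
  t * PV_t at t = 7.0000: 154.646012
  t * PV_t at t = 7.5000: 159.396013
  t * PV_t at t = 8.0000: 163.561726
  t * PV_t at t = 8.5000: 167.180696
  t * PV_t at t = 9.0000: 170.288461
  t * PV_t at t = 9.5000: 172.918644
  t * PV_t at t = 10.0000: 4783.078187
Macaulay duration D = (sum_t t * PV_t) / P = 7000.507125 / 979.523956 = 7.146846


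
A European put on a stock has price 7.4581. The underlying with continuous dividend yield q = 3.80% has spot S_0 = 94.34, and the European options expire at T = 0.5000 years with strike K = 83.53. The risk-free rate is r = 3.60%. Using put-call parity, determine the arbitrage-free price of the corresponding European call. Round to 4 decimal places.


Put-call parity: C - P = S_0 * exp(-qT) - K * exp(-rT).
S_0 * exp(-qT) = 94.3400 * 0.98117936 = 92.56446103
K * exp(-rT) = 83.5300 * 0.98216103 = 82.03991103
C = P + S*exp(-qT) - K*exp(-rT)
C = 7.4581 + 92.56446103 - 82.03991103 = 17.9827

Answer: Call price = 17.9827


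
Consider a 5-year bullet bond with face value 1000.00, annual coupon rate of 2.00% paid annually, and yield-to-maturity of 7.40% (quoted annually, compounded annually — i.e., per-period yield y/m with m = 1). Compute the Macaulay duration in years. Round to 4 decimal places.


Coupon per period c = face * coupon_rate / m = 20.000000
Periods per year m = 1; per-period yield y/m = 0.074000
Number of cashflows N = 5
Cashflows (t years, CF_t, discount factor 1/(1+y/m)^(m*t), PV):
  t = 1.0000: CF_t = 20.000000, DF = 0.931099, PV = 18.621974
  t = 2.0000: CF_t = 20.000000, DF = 0.866945, PV = 17.338896
  t = 3.0000: CF_t = 20.000000, DF = 0.807211, PV = 16.144223
  t = 4.0000: CF_t = 20.000000, DF = 0.751593, PV = 15.031865
  t = 5.0000: CF_t = 1020.000000, DF = 0.699808, PV = 713.803651
Price P = sum_t PV_t = 780.940609
Macaulay numerator sum_t t * PV_t:
  t * PV_t at t = 1.0000: 18.621974
  t * PV_t at t = 2.0000: 34.677791
  t * PV_t at t = 3.0000: 48.432669
  t * PV_t at t = 4.0000: 60.127460
  t * PV_t at t = 5.0000: 3569.018255
Macaulay duration D = (sum_t t * PV_t) / P = 3730.878150 / 780.940609 = 4.777416

Answer: Macaulay duration = 4.7774 years


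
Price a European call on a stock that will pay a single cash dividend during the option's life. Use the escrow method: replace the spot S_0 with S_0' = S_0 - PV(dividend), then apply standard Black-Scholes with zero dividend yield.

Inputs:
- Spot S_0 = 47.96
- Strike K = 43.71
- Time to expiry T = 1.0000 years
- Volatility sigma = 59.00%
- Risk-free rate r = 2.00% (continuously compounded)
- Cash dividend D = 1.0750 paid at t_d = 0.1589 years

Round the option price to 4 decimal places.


Answer: Price = 12.5491

Derivation:
PV(D) = D * exp(-r * t_d) = 1.0750 * 0.99682704 = 1.07158907
S_0' = S_0 - PV(D) = 47.9600 - 1.07158907 = 46.88841093
d1 = (ln(S_0'/K) + (r + sigma^2/2)*T) / (sigma*sqrt(T)) = 0.44787057
d2 = d1 - sigma*sqrt(T) = -0.14212943
exp(-rT) = 0.98019867
N(d1) = 0.67287669; N(d2) = 0.44348888
C = S_0' * N(d1) - K * exp(-rT) * N(d2) = 46.88841093 * 0.67287669 - 43.7100 * 0.98019867 * 0.44348888 = 12.5491


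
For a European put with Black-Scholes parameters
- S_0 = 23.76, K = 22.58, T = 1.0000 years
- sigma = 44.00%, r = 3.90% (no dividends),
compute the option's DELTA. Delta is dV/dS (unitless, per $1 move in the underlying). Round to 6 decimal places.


d1 = 0.4244066722; d2 = -0.0155933278
phi(d1) = 0.3645837289; exp(-qT) = 1.0000000000; exp(-rT) = 0.9617507091
N(-d1) = 0.3356346278
Delta = -exp(-qT) * N(-d1) = -1.0000000000 * 0.3356346278 = -0.335635

Answer: Delta = -0.335635


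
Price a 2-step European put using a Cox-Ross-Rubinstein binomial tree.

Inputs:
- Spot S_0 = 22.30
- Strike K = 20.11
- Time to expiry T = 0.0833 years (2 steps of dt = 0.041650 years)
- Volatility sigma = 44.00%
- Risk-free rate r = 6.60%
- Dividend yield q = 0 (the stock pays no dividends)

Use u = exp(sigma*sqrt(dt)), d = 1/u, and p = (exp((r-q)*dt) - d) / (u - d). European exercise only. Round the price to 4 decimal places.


Answer: Price = V(0,0) = 0.3775

Derivation:
dt = T/N = 0.041650
u = exp(sigma*sqrt(dt)) = 1.093952; d = 1/u = 0.914117
p = (exp((r-q)*dt) - d) / (u - d) = 0.492873
Discount per step: exp(-r*dt) = 0.997255
Stock lattice S(k, i) with i counting down-moves:
  k=0: S(0,0) = 22.3000
  k=1: S(1,0) = 24.3951; S(1,1) = 20.3848
  k=2: S(2,0) = 26.6871; S(2,1) = 22.3000; S(2,2) = 18.6341
Terminal payoffs V(N, i) = max(K - S_T, 0):
  V(2,0) = 0.000000; V(2,1) = 0.000000; V(2,2) = 1.475898
Backward induction: V(k, i) = exp(-r*dt) * [p * V(k+1, i) + (1-p) * V(k+1, i+1)].
  V(1,0) = exp(-r*dt) * [p*0.000000 + (1-p)*0.000000] = 0.000000
  V(1,1) = exp(-r*dt) * [p*0.000000 + (1-p)*1.475898] = 0.746413
  V(0,0) = exp(-r*dt) * [p*0.000000 + (1-p)*0.746413] = 0.377488


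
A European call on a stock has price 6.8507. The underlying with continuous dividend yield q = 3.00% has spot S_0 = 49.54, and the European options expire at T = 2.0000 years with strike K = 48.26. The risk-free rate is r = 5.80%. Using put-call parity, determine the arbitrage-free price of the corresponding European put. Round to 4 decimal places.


Answer: Put price = 3.1700

Derivation:
Put-call parity: C - P = S_0 * exp(-qT) - K * exp(-rT).
S_0 * exp(-qT) = 49.5400 * 0.94176453 = 46.65501499
K * exp(-rT) = 48.2600 * 0.89047522 = 42.97433428
P = C - S*exp(-qT) + K*exp(-rT)
P = 6.8507 - 46.65501499 + 42.97433428 = 3.1700


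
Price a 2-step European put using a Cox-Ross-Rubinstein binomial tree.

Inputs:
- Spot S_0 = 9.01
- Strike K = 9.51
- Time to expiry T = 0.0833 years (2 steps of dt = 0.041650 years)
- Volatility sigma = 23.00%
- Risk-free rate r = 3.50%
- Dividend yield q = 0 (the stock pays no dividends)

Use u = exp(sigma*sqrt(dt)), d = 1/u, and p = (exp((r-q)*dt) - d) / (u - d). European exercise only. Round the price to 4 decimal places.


Answer: Price = V(0,0) = 0.5702

Derivation:
dt = T/N = 0.041650
u = exp(sigma*sqrt(dt)) = 1.048058; d = 1/u = 0.954145
p = (exp((r-q)*dt) - d) / (u - d) = 0.503801
Discount per step: exp(-r*dt) = 0.998543
Stock lattice S(k, i) with i counting down-moves:
  k=0: S(0,0) = 9.0100
  k=1: S(1,0) = 9.4430; S(1,1) = 8.5969
  k=2: S(2,0) = 9.8968; S(2,1) = 9.0100; S(2,2) = 8.2026
Terminal payoffs V(N, i) = max(K - S_T, 0):
  V(2,0) = 0.000000; V(2,1) = 0.500000; V(2,2) = 1.307354
Backward induction: V(k, i) = exp(-r*dt) * [p * V(k+1, i) + (1-p) * V(k+1, i+1)].
  V(1,0) = exp(-r*dt) * [p*0.000000 + (1-p)*0.500000] = 0.247738
  V(1,1) = exp(-r*dt) * [p*0.500000 + (1-p)*1.307354] = 0.899296
  V(0,0) = exp(-r*dt) * [p*0.247738 + (1-p)*0.899296] = 0.570209


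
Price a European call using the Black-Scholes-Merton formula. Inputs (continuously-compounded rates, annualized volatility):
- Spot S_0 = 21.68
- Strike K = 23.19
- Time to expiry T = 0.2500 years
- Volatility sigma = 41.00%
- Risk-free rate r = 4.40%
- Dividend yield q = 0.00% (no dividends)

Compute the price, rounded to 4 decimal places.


Answer: Price = 1.2612

Derivation:
d1 = (ln(S/K) + (r - q + 0.5*sigma^2) * T) / (sigma * sqrt(T)) = -0.17228524
d2 = d1 - sigma * sqrt(T) = -0.37728524
exp(-rT) = 0.98906028; exp(-qT) = 1.00000000
C = S_0 * exp(-qT) * N(d1) - K * exp(-rT) * N(d2)
N(d1) = 0.43160664; N(d2) = 0.35298082
C = 21.6800 * 1.00000000 * 0.43160664 - 23.1900 * 0.98906028 * 0.35298082 = 1.2612


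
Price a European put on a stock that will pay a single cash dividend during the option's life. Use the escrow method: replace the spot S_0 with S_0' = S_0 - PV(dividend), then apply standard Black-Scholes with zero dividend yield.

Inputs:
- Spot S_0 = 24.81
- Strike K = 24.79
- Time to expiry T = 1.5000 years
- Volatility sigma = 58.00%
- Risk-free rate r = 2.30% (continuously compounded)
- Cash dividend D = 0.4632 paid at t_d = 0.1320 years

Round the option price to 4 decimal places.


Answer: Price = 6.5046

Derivation:
PV(D) = D * exp(-r * t_d) = 0.4632 * 0.99696860 = 0.46179586
S_0' = S_0 - PV(D) = 24.8100 - 0.46179586 = 24.34820414
d1 = (ln(S_0'/K) + (r + sigma^2/2)*T) / (sigma*sqrt(T)) = 0.37842892
d2 = d1 - sigma*sqrt(T) = -0.33192311
exp(-rT) = 0.96608834
N(-d1) = 0.35255599; N(-d2) = 0.63002634
P = K * exp(-rT) * N(-d2) - S_0' * N(-d1) = 24.7900 * 0.96608834 * 0.63002634 - 24.34820414 * 0.35255599 = 6.5046


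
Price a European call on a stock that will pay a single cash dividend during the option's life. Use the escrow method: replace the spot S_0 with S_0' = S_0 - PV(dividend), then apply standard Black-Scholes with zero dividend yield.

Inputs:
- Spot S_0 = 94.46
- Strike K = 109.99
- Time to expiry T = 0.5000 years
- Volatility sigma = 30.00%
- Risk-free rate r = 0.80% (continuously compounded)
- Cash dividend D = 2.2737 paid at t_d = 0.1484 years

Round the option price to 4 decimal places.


PV(D) = D * exp(-r * t_d) = 2.2737 * 0.99881350 = 2.27100227
S_0' = S_0 - PV(D) = 94.4600 - 2.27100227 = 92.18899773
d1 = (ln(S_0'/K) + (r + sigma^2/2)*T) / (sigma*sqrt(T)) = -0.70733616
d2 = d1 - sigma*sqrt(T) = -0.91946820
exp(-rT) = 0.99600799
N(d1) = 0.23967880; N(d2) = 0.17892537
C = S_0' * N(d1) - K * exp(-rT) * N(d2) = 92.18899773 * 0.23967880 - 109.9900 * 0.99600799 * 0.17892537 = 2.4943

Answer: Price = 2.4943


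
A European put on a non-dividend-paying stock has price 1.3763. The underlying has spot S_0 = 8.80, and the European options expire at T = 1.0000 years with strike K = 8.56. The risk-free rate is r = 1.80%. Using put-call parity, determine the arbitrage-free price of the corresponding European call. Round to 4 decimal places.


Answer: Call price = 1.7690

Derivation:
Put-call parity: C - P = S_0 * exp(-qT) - K * exp(-rT).
S_0 * exp(-qT) = 8.8000 * 1.00000000 = 8.80000000
K * exp(-rT) = 8.5600 * 0.98216103 = 8.40729844
C = P + S*exp(-qT) - K*exp(-rT)
C = 1.3763 + 8.80000000 - 8.40729844 = 1.7690


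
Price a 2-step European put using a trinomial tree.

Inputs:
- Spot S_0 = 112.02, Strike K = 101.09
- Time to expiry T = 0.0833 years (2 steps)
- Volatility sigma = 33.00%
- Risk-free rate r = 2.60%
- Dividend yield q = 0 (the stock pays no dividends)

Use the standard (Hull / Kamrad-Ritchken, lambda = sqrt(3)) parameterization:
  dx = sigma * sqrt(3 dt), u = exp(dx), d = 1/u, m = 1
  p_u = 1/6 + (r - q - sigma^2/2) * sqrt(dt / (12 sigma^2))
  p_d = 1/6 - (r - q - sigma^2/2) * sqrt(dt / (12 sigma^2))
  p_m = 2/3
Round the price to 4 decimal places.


dt = T/N = 0.041650; dx = sigma*sqrt(3*dt) = 0.116649
u = exp(dx) = 1.123725; d = 1/u = 0.889897
p_u = 0.161588, p_m = 0.666667, p_d = 0.171746
Discount per step: exp(-r*dt) = 0.998918
Stock lattice S(k, j) with j the centered position index:
  k=0: S(0,+0) = 112.0200
  k=1: S(1,-1) = 99.6863; S(1,+0) = 112.0200; S(1,+1) = 125.8797
  k=2: S(2,-2) = 88.7106; S(2,-1) = 99.6863; S(2,+0) = 112.0200; S(2,+1) = 125.8797; S(2,+2) = 141.4542
Terminal payoffs V(N, j) = max(K - S_T, 0):
  V(2,-2) = 12.379446; V(2,-1) = 1.403711; V(2,+0) = 0.000000; V(2,+1) = 0.000000; V(2,+2) = 0.000000
Backward induction: V(k, j) = exp(-r*dt) * [p_u * V(k+1, j+1) + p_m * V(k+1, j) + p_d * V(k+1, j-1)]
  V(1,-1) = exp(-r*dt) * [p_u*0.000000 + p_m*1.403711 + p_d*12.379446] = 3.058611
  V(1,+0) = exp(-r*dt) * [p_u*0.000000 + p_m*0.000000 + p_d*1.403711] = 0.240820
  V(1,+1) = exp(-r*dt) * [p_u*0.000000 + p_m*0.000000 + p_d*0.000000] = 0.000000
  V(0,+0) = exp(-r*dt) * [p_u*0.000000 + p_m*0.240820 + p_d*3.058611] = 0.685108

Answer: Price = V(0,0) = 0.6851


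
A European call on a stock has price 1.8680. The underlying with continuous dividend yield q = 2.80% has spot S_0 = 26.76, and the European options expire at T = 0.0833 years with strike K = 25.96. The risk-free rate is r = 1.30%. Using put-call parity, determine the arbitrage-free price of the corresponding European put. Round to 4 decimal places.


Answer: Put price = 1.1022

Derivation:
Put-call parity: C - P = S_0 * exp(-qT) - K * exp(-rT).
S_0 * exp(-qT) = 26.7600 * 0.99767032 = 26.69765771
K * exp(-rT) = 25.9600 * 0.99891769 = 25.93190313
P = C - S*exp(-qT) + K*exp(-rT)
P = 1.8680 - 26.69765771 + 25.93190313 = 1.1022


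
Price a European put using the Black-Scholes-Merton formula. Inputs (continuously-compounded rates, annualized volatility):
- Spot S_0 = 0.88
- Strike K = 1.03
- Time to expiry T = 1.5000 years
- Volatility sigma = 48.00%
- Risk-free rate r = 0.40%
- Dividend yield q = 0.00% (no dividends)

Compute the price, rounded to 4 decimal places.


Answer: Price = 0.2990

Derivation:
d1 = (ln(S/K) + (r - q + 0.5*sigma^2) * T) / (sigma * sqrt(T)) = 0.03641545
d2 = d1 - sigma * sqrt(T) = -0.55146209
exp(-rT) = 0.99401796; exp(-qT) = 1.00000000
P = K * exp(-rT) * N(-d2) - S_0 * exp(-qT) * N(-d1)
N(-d1) = 0.48547555; N(-d2) = 0.70934152
P = 1.0300 * 0.99401796 * 0.70934152 - 0.8800 * 1.00000000 * 0.48547555 = 0.2990


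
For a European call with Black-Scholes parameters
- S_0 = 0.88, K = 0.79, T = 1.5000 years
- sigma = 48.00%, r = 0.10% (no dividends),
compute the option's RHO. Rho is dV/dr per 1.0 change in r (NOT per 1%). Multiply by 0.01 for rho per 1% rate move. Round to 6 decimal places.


Answer: Rho = 0.540794

Derivation:
d1 = 0.4800131722; d2 = -0.1078643661
phi(d1) = 0.3555302806; exp(-qT) = 1.0000000000; exp(-rT) = 0.9985011244
N(d2) = 0.4570516420
Rho = K*T*exp(-rT)*N(d2) = 0.7900 * 1.5000 * 0.9985011244 * 0.4570516420 = 0.540794


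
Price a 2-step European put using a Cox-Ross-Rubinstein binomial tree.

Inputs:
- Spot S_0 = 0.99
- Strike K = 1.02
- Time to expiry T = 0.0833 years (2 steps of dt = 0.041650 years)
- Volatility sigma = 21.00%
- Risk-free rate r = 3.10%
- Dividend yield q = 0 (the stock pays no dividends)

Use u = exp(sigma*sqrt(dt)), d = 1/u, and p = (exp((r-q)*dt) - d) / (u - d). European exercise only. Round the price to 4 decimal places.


Answer: Price = V(0,0) = 0.0422

Derivation:
dt = T/N = 0.041650
u = exp(sigma*sqrt(dt)) = 1.043789; d = 1/u = 0.958048
p = (exp((r-q)*dt) - d) / (u - d) = 0.504356
Discount per step: exp(-r*dt) = 0.998710
Stock lattice S(k, i) with i counting down-moves:
  k=0: S(0,0) = 0.9900
  k=1: S(1,0) = 1.0334; S(1,1) = 0.9485
  k=2: S(2,0) = 1.0786; S(2,1) = 0.9900; S(2,2) = 0.9087
Terminal payoffs V(N, i) = max(K - S_T, 0):
  V(2,0) = 0.000000; V(2,1) = 0.030000; V(2,2) = 0.111323
Backward induction: V(k, i) = exp(-r*dt) * [p * V(k+1, i) + (1-p) * V(k+1, i+1)].
  V(1,0) = exp(-r*dt) * [p*0.000000 + (1-p)*0.030000] = 0.014850
  V(1,1) = exp(-r*dt) * [p*0.030000 + (1-p)*0.111323] = 0.070216
  V(0,0) = exp(-r*dt) * [p*0.014850 + (1-p)*0.070216] = 0.042238


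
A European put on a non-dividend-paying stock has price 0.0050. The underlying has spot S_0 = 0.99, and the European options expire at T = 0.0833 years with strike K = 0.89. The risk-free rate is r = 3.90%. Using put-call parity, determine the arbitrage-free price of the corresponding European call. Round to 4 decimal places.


Put-call parity: C - P = S_0 * exp(-qT) - K * exp(-rT).
S_0 * exp(-qT) = 0.9900 * 1.00000000 = 0.99000000
K * exp(-rT) = 0.8900 * 0.99675657 = 0.88711335
C = P + S*exp(-qT) - K*exp(-rT)
C = 0.0050 + 0.99000000 - 0.88711335 = 0.1079

Answer: Call price = 0.1079


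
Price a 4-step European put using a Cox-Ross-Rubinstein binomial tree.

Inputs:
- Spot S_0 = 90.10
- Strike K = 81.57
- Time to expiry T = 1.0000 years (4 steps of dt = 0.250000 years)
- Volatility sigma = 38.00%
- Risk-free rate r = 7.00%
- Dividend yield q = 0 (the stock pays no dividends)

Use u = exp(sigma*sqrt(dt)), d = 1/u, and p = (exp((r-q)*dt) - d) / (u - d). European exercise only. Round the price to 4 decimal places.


Answer: Price = V(0,0) = 6.9929

Derivation:
dt = T/N = 0.250000
u = exp(sigma*sqrt(dt)) = 1.209250; d = 1/u = 0.826959
p = (exp((r-q)*dt) - d) / (u - d) = 0.498822
Discount per step: exp(-r*dt) = 0.982652
Stock lattice S(k, i) with i counting down-moves:
  k=0: S(0,0) = 90.1000
  k=1: S(1,0) = 108.9534; S(1,1) = 74.5090
  k=2: S(2,0) = 131.7518; S(2,1) = 90.1000; S(2,2) = 61.6159
  k=3: S(3,0) = 159.3209; S(3,1) = 108.9534; S(3,2) = 74.5090; S(3,3) = 50.9538
  k=4: S(4,0) = 192.6587; S(4,1) = 131.7518; S(4,2) = 90.1000; S(4,3) = 61.6159; S(4,4) = 42.1367
Terminal payoffs V(N, i) = max(K - S_T, 0):
  V(4,0) = 0.000000; V(4,1) = 0.000000; V(4,2) = 0.000000; V(4,3) = 19.954087; V(4,4) = 39.433255
Backward induction: V(k, i) = exp(-r*dt) * [p * V(k+1, i) + (1-p) * V(k+1, i+1)].
  V(3,0) = exp(-r*dt) * [p*0.000000 + (1-p)*0.000000] = 0.000000
  V(3,1) = exp(-r*dt) * [p*0.000000 + (1-p)*0.000000] = 0.000000
  V(3,2) = exp(-r*dt) * [p*0.000000 + (1-p)*19.954087] = 9.827063
  V(3,3) = exp(-r*dt) * [p*19.954087 + (1-p)*39.433255] = 29.201101
  V(2,0) = exp(-r*dt) * [p*0.000000 + (1-p)*0.000000] = 0.000000
  V(2,1) = exp(-r*dt) * [p*0.000000 + (1-p)*9.827063] = 4.839668
  V(2,2) = exp(-r*dt) * [p*9.827063 + (1-p)*29.201101] = 19.197983
  V(1,0) = exp(-r*dt) * [p*0.000000 + (1-p)*4.839668] = 2.383458
  V(1,1) = exp(-r*dt) * [p*4.839668 + (1-p)*19.197983] = 11.826947
  V(0,0) = exp(-r*dt) * [p*2.383458 + (1-p)*11.826947] = 6.992874


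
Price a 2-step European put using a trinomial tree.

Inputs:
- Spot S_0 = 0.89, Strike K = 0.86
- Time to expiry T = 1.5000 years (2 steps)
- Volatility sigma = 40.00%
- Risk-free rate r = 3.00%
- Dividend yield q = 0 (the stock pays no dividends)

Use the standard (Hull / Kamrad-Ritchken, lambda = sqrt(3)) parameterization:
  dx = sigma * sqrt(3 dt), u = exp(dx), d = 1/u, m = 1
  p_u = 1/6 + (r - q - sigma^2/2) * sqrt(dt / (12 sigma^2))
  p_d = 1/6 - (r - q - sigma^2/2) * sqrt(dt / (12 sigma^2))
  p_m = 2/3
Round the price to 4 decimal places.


Answer: Price = V(0,0) = 0.1159

Derivation:
dt = T/N = 0.750000; dx = sigma*sqrt(3*dt) = 0.600000
u = exp(dx) = 1.822119; d = 1/u = 0.548812
p_u = 0.135417, p_m = 0.666667, p_d = 0.197917
Discount per step: exp(-r*dt) = 0.977751
Stock lattice S(k, j) with j the centered position index:
  k=0: S(0,+0) = 0.8900
  k=1: S(1,-1) = 0.4884; S(1,+0) = 0.8900; S(1,+1) = 1.6217
  k=2: S(2,-2) = 0.2681; S(2,-1) = 0.4884; S(2,+0) = 0.8900; S(2,+1) = 1.6217; S(2,+2) = 2.9549
Terminal payoffs V(N, j) = max(K - S_T, 0):
  V(2,-2) = 0.591937; V(2,-1) = 0.371558; V(2,+0) = 0.000000; V(2,+1) = 0.000000; V(2,+2) = 0.000000
Backward induction: V(k, j) = exp(-r*dt) * [p_u * V(k+1, j+1) + p_m * V(k+1, j) + p_d * V(k+1, j-1)]
  V(1,-1) = exp(-r*dt) * [p_u*0.000000 + p_m*0.371558 + p_d*0.591937] = 0.356742
  V(1,+0) = exp(-r*dt) * [p_u*0.000000 + p_m*0.000000 + p_d*0.371558] = 0.071901
  V(1,+1) = exp(-r*dt) * [p_u*0.000000 + p_m*0.000000 + p_d*0.000000] = 0.000000
  V(0,+0) = exp(-r*dt) * [p_u*0.000000 + p_m*0.071901 + p_d*0.356742] = 0.115902


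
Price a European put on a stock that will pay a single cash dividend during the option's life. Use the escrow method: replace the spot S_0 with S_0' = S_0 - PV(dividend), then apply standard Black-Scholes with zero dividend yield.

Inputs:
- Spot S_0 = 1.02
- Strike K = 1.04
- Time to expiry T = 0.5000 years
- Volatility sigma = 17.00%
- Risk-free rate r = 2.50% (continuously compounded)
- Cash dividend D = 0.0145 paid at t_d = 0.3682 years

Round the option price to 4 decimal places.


PV(D) = D * exp(-r * t_d) = 0.0145 * 0.99083724 = 0.01436714
S_0' = S_0 - PV(D) = 1.0200 - 0.01436714 = 1.00563286
d1 = (ln(S_0'/K) + (r + sigma^2/2)*T) / (sigma*sqrt(T)) = -0.11545522
d2 = d1 - sigma*sqrt(T) = -0.23566337
exp(-rT) = 0.98757780
N(-d1) = 0.54595784; N(-d2) = 0.59315305
P = K * exp(-rT) * N(-d2) - S_0' * N(-d1) = 1.0400 * 0.98757780 * 0.59315305 - 1.00563286 * 0.54595784 = 0.0602

Answer: Price = 0.0602


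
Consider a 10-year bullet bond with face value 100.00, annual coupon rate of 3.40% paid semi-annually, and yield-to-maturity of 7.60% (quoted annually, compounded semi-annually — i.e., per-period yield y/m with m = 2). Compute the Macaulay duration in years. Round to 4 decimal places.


Coupon per period c = face * coupon_rate / m = 1.700000
Periods per year m = 2; per-period yield y/m = 0.038000
Number of cashflows N = 20
Cashflows (t years, CF_t, discount factor 1/(1+y/m)^(m*t), PV):
  t = 0.5000: CF_t = 1.700000, DF = 0.963391, PV = 1.637765
  t = 1.0000: CF_t = 1.700000, DF = 0.928122, PV = 1.577808
  t = 1.5000: CF_t = 1.700000, DF = 0.894145, PV = 1.520046
  t = 2.0000: CF_t = 1.700000, DF = 0.861411, PV = 1.464399
  t = 2.5000: CF_t = 1.700000, DF = 0.829876, PV = 1.410789
  t = 3.0000: CF_t = 1.700000, DF = 0.799495, PV = 1.359142
  t = 3.5000: CF_t = 1.700000, DF = 0.770227, PV = 1.309385
  t = 4.0000: CF_t = 1.700000, DF = 0.742030, PV = 1.261450
  t = 4.5000: CF_t = 1.700000, DF = 0.714865, PV = 1.215270
  t = 5.0000: CF_t = 1.700000, DF = 0.688694, PV = 1.170780
  t = 5.5000: CF_t = 1.700000, DF = 0.663482, PV = 1.127919
  t = 6.0000: CF_t = 1.700000, DF = 0.639193, PV = 1.086627
  t = 6.5000: CF_t = 1.700000, DF = 0.615793, PV = 1.046847
  t = 7.0000: CF_t = 1.700000, DF = 0.593249, PV = 1.008523
  t = 7.5000: CF_t = 1.700000, DF = 0.571531, PV = 0.971602
  t = 8.0000: CF_t = 1.700000, DF = 0.550608, PV = 0.936033
  t = 8.5000: CF_t = 1.700000, DF = 0.530451, PV = 0.901766
  t = 9.0000: CF_t = 1.700000, DF = 0.511031, PV = 0.868753
  t = 9.5000: CF_t = 1.700000, DF = 0.492323, PV = 0.836949
  t = 10.0000: CF_t = 101.700000, DF = 0.474300, PV = 48.236288
Price P = sum_t PV_t = 70.948146
Macaulay numerator sum_t t * PV_t:
  t * PV_t at t = 0.5000: 0.818882
  t * PV_t at t = 1.0000: 1.577808
  t * PV_t at t = 1.5000: 2.280070
  t * PV_t at t = 2.0000: 2.928799
  t * PV_t at t = 2.5000: 3.526973
  t * PV_t at t = 3.0000: 4.077426
  t * PV_t at t = 3.5000: 4.582848
  t * PV_t at t = 4.0000: 5.045801
  t * PV_t at t = 4.5000: 5.468715
  t * PV_t at t = 5.0000: 5.853901
  t * PV_t at t = 5.5000: 6.203556
  t * PV_t at t = 6.0000: 6.519765
  t * PV_t at t = 6.5000: 6.804507
  t * PV_t at t = 7.0000: 7.059664
  t * PV_t at t = 7.5000: 7.287019
  t * PV_t at t = 8.0000: 7.488266
  t * PV_t at t = 8.5000: 7.665012
  t * PV_t at t = 9.0000: 7.818781
  t * PV_t at t = 9.5000: 7.951019
  t * PV_t at t = 10.0000: 482.362884
Macaulay duration D = (sum_t t * PV_t) / P = 583.321695 / 70.948146 = 8.221803

Answer: Macaulay duration = 8.2218 years


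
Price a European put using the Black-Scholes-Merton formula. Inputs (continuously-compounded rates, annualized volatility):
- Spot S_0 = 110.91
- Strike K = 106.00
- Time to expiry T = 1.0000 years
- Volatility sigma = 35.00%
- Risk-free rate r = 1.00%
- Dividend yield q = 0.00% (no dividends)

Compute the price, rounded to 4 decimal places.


Answer: Price = 12.1957

Derivation:
d1 = (ln(S/K) + (r - q + 0.5*sigma^2) * T) / (sigma * sqrt(T)) = 0.33294276
d2 = d1 - sigma * sqrt(T) = -0.01705724
exp(-rT) = 0.99004983; exp(-qT) = 1.00000000
P = K * exp(-rT) * N(-d2) - S_0 * exp(-qT) * N(-d1)
N(-d1) = 0.36958874; N(-d2) = 0.50680452
P = 106.0000 * 0.99004983 * 0.50680452 - 110.9100 * 1.00000000 * 0.36958874 = 12.1957


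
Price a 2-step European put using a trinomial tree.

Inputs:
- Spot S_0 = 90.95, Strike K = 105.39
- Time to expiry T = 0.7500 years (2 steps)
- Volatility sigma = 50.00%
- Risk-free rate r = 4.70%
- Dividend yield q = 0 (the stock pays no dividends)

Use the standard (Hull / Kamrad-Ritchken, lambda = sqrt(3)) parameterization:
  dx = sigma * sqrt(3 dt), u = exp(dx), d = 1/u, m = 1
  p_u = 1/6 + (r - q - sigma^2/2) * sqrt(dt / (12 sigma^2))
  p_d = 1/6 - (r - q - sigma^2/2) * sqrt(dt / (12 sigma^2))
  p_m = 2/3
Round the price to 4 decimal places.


dt = T/N = 0.375000; dx = sigma*sqrt(3*dt) = 0.530330
u = exp(dx) = 1.699493; d = 1/u = 0.588411
p_u = 0.139090, p_m = 0.666667, p_d = 0.194244
Discount per step: exp(-r*dt) = 0.982529
Stock lattice S(k, j) with j the centered position index:
  k=0: S(0,+0) = 90.9500
  k=1: S(1,-1) = 53.5160; S(1,+0) = 90.9500; S(1,+1) = 154.5689
  k=2: S(2,-2) = 31.4894; S(2,-1) = 53.5160; S(2,+0) = 90.9500; S(2,+1) = 154.5689; S(2,+2) = 262.6888
Terminal payoffs V(N, j) = max(K - S_T, 0):
  V(2,-2) = 73.900639; V(2,-1) = 51.874046; V(2,+0) = 14.440000; V(2,+1) = 0.000000; V(2,+2) = 0.000000
Backward induction: V(k, j) = exp(-r*dt) * [p_u * V(k+1, j+1) + p_m * V(k+1, j) + p_d * V(k+1, j-1)]
  V(1,-1) = exp(-r*dt) * [p_u*14.440000 + p_m*51.874046 + p_d*73.900639] = 50.055838
  V(1,+0) = exp(-r*dt) * [p_u*0.000000 + p_m*14.440000 + p_d*51.874046] = 19.358659
  V(1,+1) = exp(-r*dt) * [p_u*0.000000 + p_m*0.000000 + p_d*14.440000] = 2.755878
  V(0,+0) = exp(-r*dt) * [p_u*2.755878 + p_m*19.358659 + p_d*50.055838] = 22.610089

Answer: Price = V(0,0) = 22.6101


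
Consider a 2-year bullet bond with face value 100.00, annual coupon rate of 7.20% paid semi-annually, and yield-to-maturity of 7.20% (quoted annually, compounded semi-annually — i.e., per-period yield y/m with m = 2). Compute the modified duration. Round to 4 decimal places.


Answer: Modified duration = 1.8322

Derivation:
Coupon per period c = face * coupon_rate / m = 3.600000
Periods per year m = 2; per-period yield y/m = 0.036000
Number of cashflows N = 4
Cashflows (t years, CF_t, discount factor 1/(1+y/m)^(m*t), PV):
  t = 0.5000: CF_t = 3.600000, DF = 0.965251, PV = 3.474903
  t = 1.0000: CF_t = 3.600000, DF = 0.931709, PV = 3.354154
  t = 1.5000: CF_t = 3.600000, DF = 0.899333, PV = 3.237600
  t = 2.0000: CF_t = 103.600000, DF = 0.868082, PV = 89.933342
Price P = sum_t PV_t = 100.000000
First compute Macaulay numerator sum_t t * PV_t:
  t * PV_t at t = 0.5000: 1.737452
  t * PV_t at t = 1.0000: 3.354154
  t * PV_t at t = 1.5000: 4.856400
  t * PV_t at t = 2.0000: 179.866685
Macaulay duration D = 189.814691 / 100.000000 = 1.898147
Modified duration = D / (1 + y/m) = 1.898147 / (1 + 0.036000) = 1.832188


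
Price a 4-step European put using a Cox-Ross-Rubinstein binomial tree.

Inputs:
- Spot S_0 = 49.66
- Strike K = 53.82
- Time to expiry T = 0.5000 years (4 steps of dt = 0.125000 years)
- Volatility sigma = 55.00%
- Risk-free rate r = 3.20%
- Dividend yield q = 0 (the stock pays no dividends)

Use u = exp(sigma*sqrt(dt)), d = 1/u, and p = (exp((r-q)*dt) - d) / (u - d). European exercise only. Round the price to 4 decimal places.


Answer: Price = V(0,0) = 9.7918

Derivation:
dt = T/N = 0.125000
u = exp(sigma*sqrt(dt)) = 1.214648; d = 1/u = 0.823284
p = (exp((r-q)*dt) - d) / (u - d) = 0.461780
Discount per step: exp(-r*dt) = 0.996008
Stock lattice S(k, i) with i counting down-moves:
  k=0: S(0,0) = 49.6600
  k=1: S(1,0) = 60.3194; S(1,1) = 40.8843
  k=2: S(2,0) = 73.2669; S(2,1) = 49.6600; S(2,2) = 33.6594
  k=3: S(3,0) = 88.9935; S(3,1) = 60.3194; S(3,2) = 40.8843; S(3,3) = 27.7112
  k=4: S(4,0) = 108.0957; S(4,1) = 73.2669; S(4,2) = 49.6600; S(4,3) = 33.6594; S(4,4) = 22.8142
Terminal payoffs V(N, i) = max(K - S_T, 0):
  V(4,0) = 0.000000; V(4,1) = 0.000000; V(4,2) = 4.160000; V(4,3) = 20.160644; V(4,4) = 31.005819
Backward induction: V(k, i) = exp(-r*dt) * [p * V(k+1, i) + (1-p) * V(k+1, i+1)].
  V(3,0) = exp(-r*dt) * [p*0.000000 + (1-p)*0.000000] = 0.000000
  V(3,1) = exp(-r*dt) * [p*0.000000 + (1-p)*4.160000] = 2.230057
  V(3,2) = exp(-r*dt) * [p*4.160000 + (1-p)*20.160644] = 12.720879
  V(3,3) = exp(-r*dt) * [p*20.160644 + (1-p)*31.005819] = 25.893949
  V(2,0) = exp(-r*dt) * [p*0.000000 + (1-p)*2.230057] = 1.195469
  V(2,1) = exp(-r*dt) * [p*2.230057 + (1-p)*12.720879] = 7.844983
  V(2,2) = exp(-r*dt) * [p*12.720879 + (1-p)*25.893949] = 19.731802
  V(1,0) = exp(-r*dt) * [p*1.195469 + (1-p)*7.844983] = 4.755310
  V(1,1) = exp(-r*dt) * [p*7.844983 + (1-p)*19.731802] = 14.185848
  V(0,0) = exp(-r*dt) * [p*4.755310 + (1-p)*14.185848] = 9.791767


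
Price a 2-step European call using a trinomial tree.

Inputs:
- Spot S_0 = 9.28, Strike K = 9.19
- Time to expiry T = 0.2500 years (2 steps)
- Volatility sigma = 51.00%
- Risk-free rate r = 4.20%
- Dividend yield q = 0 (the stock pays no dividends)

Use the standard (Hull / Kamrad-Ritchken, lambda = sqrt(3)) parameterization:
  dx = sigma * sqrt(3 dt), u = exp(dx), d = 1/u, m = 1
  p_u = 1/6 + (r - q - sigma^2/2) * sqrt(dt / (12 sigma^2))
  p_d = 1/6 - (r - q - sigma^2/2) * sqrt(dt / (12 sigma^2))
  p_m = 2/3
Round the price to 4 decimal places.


Answer: Price = V(0,0) = 0.9101

Derivation:
dt = T/N = 0.125000; dx = sigma*sqrt(3*dt) = 0.312310
u = exp(dx) = 1.366578; d = 1/u = 0.731755
p_u = 0.149046, p_m = 0.666667, p_d = 0.184287
Discount per step: exp(-r*dt) = 0.994764
Stock lattice S(k, j) with j the centered position index:
  k=0: S(0,+0) = 9.2800
  k=1: S(1,-1) = 6.7907; S(1,+0) = 9.2800; S(1,+1) = 12.6818
  k=2: S(2,-2) = 4.9691; S(2,-1) = 6.7907; S(2,+0) = 9.2800; S(2,+1) = 12.6818; S(2,+2) = 17.3307
Terminal payoffs V(N, j) = max(S_T - K, 0):
  V(2,-2) = 0.000000; V(2,-1) = 0.000000; V(2,+0) = 0.090000; V(2,+1) = 3.491846; V(2,+2) = 8.140734
Backward induction: V(k, j) = exp(-r*dt) * [p_u * V(k+1, j+1) + p_m * V(k+1, j) + p_d * V(k+1, j-1)]
  V(1,-1) = exp(-r*dt) * [p_u*0.090000 + p_m*0.000000 + p_d*0.000000] = 0.013344
  V(1,+0) = exp(-r*dt) * [p_u*3.491846 + p_m*0.090000 + p_d*0.000000] = 0.577406
  V(1,+1) = exp(-r*dt) * [p_u*8.140734 + p_m*3.491846 + p_d*0.090000] = 3.539197
  V(0,+0) = exp(-r*dt) * [p_u*3.539197 + p_m*0.577406 + p_d*0.013344] = 0.910109


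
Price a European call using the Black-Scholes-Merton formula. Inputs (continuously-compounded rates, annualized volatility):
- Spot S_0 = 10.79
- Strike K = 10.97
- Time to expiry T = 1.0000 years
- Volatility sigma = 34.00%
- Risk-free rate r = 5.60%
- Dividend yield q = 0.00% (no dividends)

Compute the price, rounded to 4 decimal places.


d1 = (ln(S/K) + (r - q + 0.5*sigma^2) * T) / (sigma * sqrt(T)) = 0.28604560
d2 = d1 - sigma * sqrt(T) = -0.05395440
exp(-rT) = 0.94553914; exp(-qT) = 1.00000000
C = S_0 * exp(-qT) * N(d1) - K * exp(-rT) * N(d2)
N(d1) = 0.61257840; N(d2) = 0.47848575
C = 10.7900 * 1.00000000 * 0.61257840 - 10.9700 * 0.94553914 * 0.47848575 = 1.6466

Answer: Price = 1.6466


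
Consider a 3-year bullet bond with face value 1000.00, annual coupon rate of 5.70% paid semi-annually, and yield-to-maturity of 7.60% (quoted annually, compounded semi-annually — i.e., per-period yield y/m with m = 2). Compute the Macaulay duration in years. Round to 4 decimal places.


Coupon per period c = face * coupon_rate / m = 28.500000
Periods per year m = 2; per-period yield y/m = 0.038000
Number of cashflows N = 6
Cashflows (t years, CF_t, discount factor 1/(1+y/m)^(m*t), PV):
  t = 0.5000: CF_t = 28.500000, DF = 0.963391, PV = 27.456647
  t = 1.0000: CF_t = 28.500000, DF = 0.928122, PV = 26.451491
  t = 1.5000: CF_t = 28.500000, DF = 0.894145, PV = 25.483132
  t = 2.0000: CF_t = 28.500000, DF = 0.861411, PV = 24.550223
  t = 2.5000: CF_t = 28.500000, DF = 0.829876, PV = 23.651467
  t = 3.0000: CF_t = 1028.500000, DF = 0.799495, PV = 822.280848
Price P = sum_t PV_t = 949.873808
Macaulay numerator sum_t t * PV_t:
  t * PV_t at t = 0.5000: 13.728324
  t * PV_t at t = 1.0000: 26.451491
  t * PV_t at t = 1.5000: 38.224698
  t * PV_t at t = 2.0000: 49.100447
  t * PV_t at t = 2.5000: 59.128669
  t * PV_t at t = 3.0000: 2466.842543
Macaulay duration D = (sum_t t * PV_t) / P = 2653.476171 / 949.873808 = 2.793504

Answer: Macaulay duration = 2.7935 years


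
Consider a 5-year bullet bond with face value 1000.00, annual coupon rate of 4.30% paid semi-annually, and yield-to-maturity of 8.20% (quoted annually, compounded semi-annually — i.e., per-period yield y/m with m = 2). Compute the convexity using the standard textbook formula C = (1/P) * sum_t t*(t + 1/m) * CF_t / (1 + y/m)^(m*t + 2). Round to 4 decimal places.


Coupon per period c = face * coupon_rate / m = 21.500000
Periods per year m = 2; per-period yield y/m = 0.041000
Number of cashflows N = 10
Cashflows (t years, CF_t, discount factor 1/(1+y/m)^(m*t), PV):
  t = 0.5000: CF_t = 21.500000, DF = 0.960615, PV = 20.653218
  t = 1.0000: CF_t = 21.500000, DF = 0.922781, PV = 19.839787
  t = 1.5000: CF_t = 21.500000, DF = 0.886437, PV = 19.058393
  t = 2.0000: CF_t = 21.500000, DF = 0.851524, PV = 18.307774
  t = 2.5000: CF_t = 21.500000, DF = 0.817987, PV = 17.586719
  t = 3.0000: CF_t = 21.500000, DF = 0.785770, PV = 16.894062
  t = 3.5000: CF_t = 21.500000, DF = 0.754823, PV = 16.228686
  t = 4.0000: CF_t = 21.500000, DF = 0.725094, PV = 15.589516
  t = 4.5000: CF_t = 21.500000, DF = 0.696536, PV = 14.975519
  t = 5.0000: CF_t = 1021.500000, DF = 0.669103, PV = 683.488286
Price P = sum_t PV_t = 842.621959
Convexity numerator sum_t t*(t + 1/m) * CF_t / (1+y/m)^(m*t + 2):
  t = 0.5000: term = 9.529196
  t = 1.0000: term = 27.461661
  t = 1.5000: term = 52.760156
  t = 2.0000: term = 84.470310
  t = 2.5000: term = 121.715144
  t = 3.0000: term = 163.689915
  t = 3.5000: term = 209.657272
  t = 4.0000: term = 258.942699
  t = 4.5000: term = 310.930234
  t = 5.0000: term = 17344.521006
Convexity = (1/P) * sum = 18583.677592 / 842.621959 = 22.054585

Answer: Convexity = 22.0546


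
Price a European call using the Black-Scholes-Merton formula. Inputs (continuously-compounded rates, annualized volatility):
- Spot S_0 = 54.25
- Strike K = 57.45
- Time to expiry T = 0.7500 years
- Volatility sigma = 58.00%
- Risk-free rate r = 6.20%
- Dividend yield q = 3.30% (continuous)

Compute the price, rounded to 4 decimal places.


d1 = (ln(S/K) + (r - q + 0.5*sigma^2) * T) / (sigma * sqrt(T)) = 0.18034827
d2 = d1 - sigma * sqrt(T) = -0.32194646
exp(-rT) = 0.95456456; exp(-qT) = 0.97555377
C = S_0 * exp(-qT) * N(d1) - K * exp(-rT) * N(d2)
N(d1) = 0.57156042; N(d2) = 0.37374663
C = 54.2500 * 0.97555377 * 0.57156042 - 57.4500 * 0.95456456 * 0.37374663 = 9.7530

Answer: Price = 9.7530
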